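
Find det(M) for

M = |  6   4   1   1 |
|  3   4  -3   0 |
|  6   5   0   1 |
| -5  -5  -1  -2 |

-5

Expand along row 2 (it has 1 zero):
  − (3) · M_21   where M_21 = det([4 1 1; 5 0 1; -5 -1 -2]) = 4
  + (4) · M_22   where M_22 = det([6 1 1; 6 0 1; -5 -1 -2]) = 7
  − (-3) · M_23   where M_23 = det([6 4 1; 6 5 1; -5 -5 -2]) = -7
det = (-1)·(3)·(4) + (+1)·(4)·(7) + (-1)·(-3)·(-7) = -5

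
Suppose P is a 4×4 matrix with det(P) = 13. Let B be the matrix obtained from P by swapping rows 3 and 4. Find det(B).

The determinant is -13.

Swapping two rows multiplies the determinant by −1.
det(B) = (-1)·(13) = -13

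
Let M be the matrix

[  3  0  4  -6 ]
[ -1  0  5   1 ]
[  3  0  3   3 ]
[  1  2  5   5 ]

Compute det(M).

The determinant is 336.

Expand along column 2 (it has 3 zeros):
  + (2) · M_42   where M_42 = det([3 4 -6; -1 5 1; 3 3 3]) = 168
det = (+1)·(2)·(168) = 336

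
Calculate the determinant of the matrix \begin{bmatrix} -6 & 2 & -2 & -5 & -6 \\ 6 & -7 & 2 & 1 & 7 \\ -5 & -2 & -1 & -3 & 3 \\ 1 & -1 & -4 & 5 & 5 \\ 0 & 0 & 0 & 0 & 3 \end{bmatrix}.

Expand along row 5 (it has 4 zeros):
  + (3) · M_55   where M_55 = det([-6 2 -2 -5; 6 -7 2 1; -5 -2 -1 -3; 1 -1 -4 5]) = 627
det = (+1)·(3)·(627) = 1881

The determinant is 1881.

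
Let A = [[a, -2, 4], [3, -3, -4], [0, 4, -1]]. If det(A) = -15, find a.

Expanding along the column containing a, det(A) is linear in a: det(A) = (19)·a + (42).
Set (19)·a + (42) = -15  ⇒  (19)·a = -57  ⇒  a = -3.

-3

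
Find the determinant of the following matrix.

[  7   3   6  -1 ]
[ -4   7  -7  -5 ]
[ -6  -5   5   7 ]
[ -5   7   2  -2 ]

-1062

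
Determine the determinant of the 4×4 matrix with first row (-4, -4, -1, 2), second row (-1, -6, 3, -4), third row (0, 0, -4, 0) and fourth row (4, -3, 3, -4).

Expand along row 3 (it has 3 zeros):
  + (-4) · M_33   where M_33 = det([-4 -4 2; -1 -6 -4; 4 -3 -4]) = 86
det = (+1)·(-4)·(86) = -344

-344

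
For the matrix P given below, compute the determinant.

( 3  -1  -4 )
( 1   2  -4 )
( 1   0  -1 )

Expand along column 2:
  − (-1) · |1 -4; 1 -1| = −(-1)·(-1 − (-4)) = 3
  + 2 · |3 -4; 1 -1| = 2·(-3 − (-4)) = 2
Sum: (3) + (2) = 5

5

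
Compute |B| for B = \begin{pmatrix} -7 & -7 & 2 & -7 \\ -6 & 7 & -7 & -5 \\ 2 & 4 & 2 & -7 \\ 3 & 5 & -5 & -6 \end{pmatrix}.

Expand along row 1:
  + (-7) · M_11   where M_11 = det([7 -7 -5; 4 2 -7; 5 -5 -6]) = -102
  − (-7) · M_12   where M_12 = det([-6 -7 -5; 2 2 -7; 3 -5 -6]) = 425
  + (2) · M_13   where M_13 = det([-6 7 -5; 2 4 -7; 3 5 -6]) = -119
  − (-7) · M_14   where M_14 = det([-6 7 -7; 2 4 2; 3 5 -5]) = 306
det = (+1)·(-7)·(-102) + (-1)·(-7)·(425) + (+1)·(2)·(-119) + (-1)·(-7)·(306) = 5593

|B| = 5593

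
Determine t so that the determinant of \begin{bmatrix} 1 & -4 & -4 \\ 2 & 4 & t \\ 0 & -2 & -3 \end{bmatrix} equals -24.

Expanding along the row containing t, det(M) is linear in t: det(M) = (2)·t + (-20).
Set (2)·t + (-20) = -24  ⇒  (2)·t = -4  ⇒  t = -2.

t = -2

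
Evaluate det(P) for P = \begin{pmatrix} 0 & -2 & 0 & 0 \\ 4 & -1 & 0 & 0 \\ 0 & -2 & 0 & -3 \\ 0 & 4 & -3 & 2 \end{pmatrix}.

P is block lower-triangular with a 2×2 block and a 2×2 block on the diagonal, so its determinant equals the product of the determinants of the diagonal blocks.
det of the 2×2 block = 8
det of the 2×2 block = -9
det = (8)·(-9) = -72

-72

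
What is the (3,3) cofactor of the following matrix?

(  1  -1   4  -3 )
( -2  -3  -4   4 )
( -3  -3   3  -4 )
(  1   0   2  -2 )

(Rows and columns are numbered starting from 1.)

-3

Delete row 3 and column 3; the remaining 3×3 submatrix is [1 -1 -3; -2 -3 4; 1 0 -2].
Its determinant is -3.
The cofactor carries sign (−1)^(3+3) = +1, so C_{3,3} = +(-3) = -3.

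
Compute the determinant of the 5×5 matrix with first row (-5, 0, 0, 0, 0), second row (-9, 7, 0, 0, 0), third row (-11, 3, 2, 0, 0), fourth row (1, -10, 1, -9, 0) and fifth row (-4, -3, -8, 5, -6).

-3780

The matrix is lower triangular, so the determinant is the product of the diagonal entries:
det = (-5) · (7) · (2) · (-9) · (-6) = -3780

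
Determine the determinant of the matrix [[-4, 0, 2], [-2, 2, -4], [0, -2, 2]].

Expand along column 1:
  + (-4) · |2 -4; -2 2| = (-4)·(4 − 8) = 16
  − (-2) · |0 2; -2 2| = −(-2)·(0 − (-4)) = 8
Sum: (16) + (8) = 24

The determinant is 24.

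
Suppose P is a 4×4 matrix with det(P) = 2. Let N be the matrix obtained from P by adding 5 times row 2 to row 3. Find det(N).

2

Adding a multiple of one row to another leaves the determinant unchanged.
det(N) = (1)·(2) = 2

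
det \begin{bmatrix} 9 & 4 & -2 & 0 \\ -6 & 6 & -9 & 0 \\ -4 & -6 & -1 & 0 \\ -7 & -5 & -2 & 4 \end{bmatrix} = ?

-2160

Expand along column 4 (it has 3 zeros):
  + (4) · M_44   where M_44 = det([9 4 -2; -6 6 -9; -4 -6 -1]) = -540
det = (+1)·(4)·(-540) = -2160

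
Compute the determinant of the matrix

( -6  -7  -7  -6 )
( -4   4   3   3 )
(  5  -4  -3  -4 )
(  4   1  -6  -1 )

Expand along row 1:
  + (-6) · M_11   where M_11 = det([4 3 3; -4 -3 -4; 1 -6 -1]) = -27
  − (-7) · M_12   where M_12 = det([-4 3 3; 5 -3 -4; 4 -6 -1]) = -3
  + (-7) · M_13   where M_13 = det([-4 4 3; 5 -4 -4; 4 1 -1]) = -13
  − (-6) · M_14   where M_14 = det([-4 4 3; 5 -4 -3; 4 1 -6]) = 27
det = (+1)·(-6)·(-27) + (-1)·(-7)·(-3) + (+1)·(-7)·(-13) + (-1)·(-6)·(27) = 394

394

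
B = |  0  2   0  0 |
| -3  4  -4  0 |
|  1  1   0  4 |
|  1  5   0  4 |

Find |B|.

det(B) = 0

Expand along row 1 (it has 3 zeros):
  − (2) · M_12   where M_12 = det([-3 -4 0; 1 0 4; 1 0 4]) = 0
det = (-1)·(2)·(0) = 0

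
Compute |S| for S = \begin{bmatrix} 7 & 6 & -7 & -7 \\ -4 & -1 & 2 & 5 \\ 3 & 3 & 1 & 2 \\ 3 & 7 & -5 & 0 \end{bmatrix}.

-48

Expand along row 4 (it has 1 zero):
  − (3) · M_41   where M_41 = det([6 -7 -7; -1 2 5; 3 1 2]) = -76
  + (7) · M_42   where M_42 = det([7 -7 -7; -4 2 5; 3 1 2]) = -98
  − (-5) · M_43   where M_43 = det([7 6 -7; -4 -1 5; 3 3 2]) = 82
det = (-1)·(3)·(-76) + (+1)·(7)·(-98) + (-1)·(-5)·(82) = -48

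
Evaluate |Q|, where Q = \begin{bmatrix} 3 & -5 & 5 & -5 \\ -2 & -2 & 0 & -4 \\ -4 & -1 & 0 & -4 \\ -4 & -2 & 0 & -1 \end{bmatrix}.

-130

Expand along column 3 (it has 3 zeros):
  + (5) · M_13   where M_13 = det([-2 -2 -4; -4 -1 -4; -4 -2 -1]) = -26
det = (+1)·(5)·(-26) = -130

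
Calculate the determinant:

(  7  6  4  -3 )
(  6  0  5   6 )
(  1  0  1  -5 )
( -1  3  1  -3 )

-612

Expand along column 2 (it has 2 zeros):
  − (6) · M_12   where M_12 = det([6 5 6; 1 1 -5; -1 1 -3]) = 64
  + (3) · M_42   where M_42 = det([7 4 -3; 6 5 6; 1 1 -5]) = -76
det = (-1)·(6)·(64) + (+1)·(3)·(-76) = -612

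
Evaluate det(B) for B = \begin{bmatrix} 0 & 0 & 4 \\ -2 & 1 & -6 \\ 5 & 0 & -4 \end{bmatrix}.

Expand along column 2:
  + 1 · |0 4; 5 -4| = 1·(0 − 20) = -20

-20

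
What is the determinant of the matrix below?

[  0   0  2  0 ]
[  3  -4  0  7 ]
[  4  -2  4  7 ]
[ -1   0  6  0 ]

Expand along row 1 (it has 3 zeros):
  + (2) · M_13   where M_13 = det([3 -4 7; 4 -2 7; -1 0 0]) = 14
det = (+1)·(2)·(14) = 28

28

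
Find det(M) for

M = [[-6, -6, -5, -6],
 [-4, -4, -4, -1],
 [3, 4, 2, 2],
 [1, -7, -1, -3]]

Expand along row 1:
  + (-6) · M_11   where M_11 = det([-4 -4 -1; 4 2 2; -7 -1 -3]) = 14
  − (-6) · M_12   where M_12 = det([-4 -4 -1; 3 2 2; 1 -1 -3]) = -23
  + (-5) · M_13   where M_13 = det([-4 -4 -1; 3 4 2; 1 -7 -3]) = -27
  − (-6) · M_14   where M_14 = det([-4 -4 -4; 3 4 2; 1 -7 -1]) = 40
det = (+1)·(-6)·(14) + (-1)·(-6)·(-23) + (+1)·(-5)·(-27) + (-1)·(-6)·(40) = 153

det(M) = 153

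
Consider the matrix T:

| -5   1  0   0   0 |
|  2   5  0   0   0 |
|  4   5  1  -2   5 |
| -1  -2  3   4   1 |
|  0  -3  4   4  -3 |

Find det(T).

T is block lower-triangular with a 2×2 block and a 3×3 block on the diagonal, so its determinant equals the product of the determinants of the diagonal blocks.
det of the 2×2 block = -27
det of the 3×3 block = -62
det = (-27)·(-62) = 1674

det(T) = 1674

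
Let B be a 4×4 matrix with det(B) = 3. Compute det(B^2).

det(B^2) = (det B)^2 = (3)^2 = 9

9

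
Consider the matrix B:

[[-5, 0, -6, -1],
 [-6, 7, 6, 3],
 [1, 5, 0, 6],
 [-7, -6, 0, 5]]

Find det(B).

Expand along column 3 (it has 2 zeros):
  + (-6) · M_13   where M_13 = det([-6 7 3; 1 5 6; -7 -6 5]) = -608
  − (6) · M_23   where M_23 = det([-5 0 -1; 1 5 6; -7 -6 5]) = -334
det = (+1)·(-6)·(-608) + (-1)·(6)·(-334) = 5652

det(B) = 5652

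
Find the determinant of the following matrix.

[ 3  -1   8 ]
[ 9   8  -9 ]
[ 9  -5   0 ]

The determinant is -990.

Expand along row 3:
  + 9 · |-1 8; 8 -9| = 9·(9 − 64) = -495
  − (-5) · |3 8; 9 -9| = −(-5)·(-27 − 72) = -495
Sum: (-495) + (-495) = -990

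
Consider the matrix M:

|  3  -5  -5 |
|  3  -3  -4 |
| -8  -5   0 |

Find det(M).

det(M) = -25

Expand along column 3:
  + (-5) · |3 -3; -8 -5| = (-5)·(-15 − 24) = 195
  − (-4) · |3 -5; -8 -5| = −(-4)·(-15 − 40) = -220
Sum: (195) + (-220) = -25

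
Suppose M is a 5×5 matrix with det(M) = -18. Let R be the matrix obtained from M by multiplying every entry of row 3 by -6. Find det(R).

Scaling one row by -6 multiplies the determinant by -6.
det(R) = (-6)·(-18) = 108

The determinant is 108.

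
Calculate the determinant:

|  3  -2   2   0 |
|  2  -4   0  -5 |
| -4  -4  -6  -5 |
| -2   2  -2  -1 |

-60

Expand along row 1 (it has 1 zero):
  + (3) · M_11   where M_11 = det([-4 0 -5; -4 -6 -5; 2 -2 -1]) = -84
  − (-2) · M_12   where M_12 = det([2 0 -5; -4 -6 -5; -2 -2 -1]) = 12
  + (2) · M_13   where M_13 = det([2 -4 -5; -4 -4 -5; -2 2 -1]) = 84
det = (+1)·(3)·(-84) + (-1)·(-2)·(12) + (+1)·(2)·(84) = -60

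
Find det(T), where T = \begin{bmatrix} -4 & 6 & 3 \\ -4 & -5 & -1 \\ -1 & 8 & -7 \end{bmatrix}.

det(T) = -445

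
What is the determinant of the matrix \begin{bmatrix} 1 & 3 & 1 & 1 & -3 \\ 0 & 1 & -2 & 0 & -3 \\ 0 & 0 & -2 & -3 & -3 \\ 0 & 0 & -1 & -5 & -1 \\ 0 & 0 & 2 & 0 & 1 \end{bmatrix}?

The matrix is block upper-triangular with a 2×2 block and a 3×3 block on the diagonal, so its determinant equals the product of the determinants of the diagonal blocks.
det of the 2×2 block = 1
det of the 3×3 block = -17
det = (1)·(-17) = -17

-17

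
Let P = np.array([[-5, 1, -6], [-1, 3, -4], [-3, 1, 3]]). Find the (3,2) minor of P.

14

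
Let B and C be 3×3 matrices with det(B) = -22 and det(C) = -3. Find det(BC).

det(BC) = det(B)·det(C) = (-22)·(-3) = 66

det(BC) = 66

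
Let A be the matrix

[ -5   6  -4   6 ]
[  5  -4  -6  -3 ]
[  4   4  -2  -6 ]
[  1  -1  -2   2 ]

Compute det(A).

Expand along row 1:
  + (-5) · M_11   where M_11 = det([-4 -6 -3; 4 -2 -6; -1 -2 2]) = 106
  − (6) · M_12   where M_12 = det([5 -6 -3; 4 -2 -6; 1 -2 2]) = 22
  + (-4) · M_13   where M_13 = det([5 -4 -3; 4 4 -6; 1 -1 2]) = 90
  − (6) · M_14   where M_14 = det([5 -4 -6; 4 4 -2; 1 -1 -2]) = -26
det = (+1)·(-5)·(106) + (-1)·(6)·(22) + (+1)·(-4)·(90) + (-1)·(6)·(-26) = -866

-866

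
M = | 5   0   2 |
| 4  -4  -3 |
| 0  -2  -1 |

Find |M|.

-26

Expand along column 1:
  + 5 · |-4 -3; -2 -1| = 5·(4 − 6) = -10
  − 4 · |0 2; -2 -1| = −4·(0 − (-4)) = -16
Sum: (-10) + (-16) = -26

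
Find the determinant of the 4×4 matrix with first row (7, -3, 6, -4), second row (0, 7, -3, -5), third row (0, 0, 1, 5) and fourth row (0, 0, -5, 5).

The matrix is block upper-triangular with a 2×2 block and a 2×2 block on the diagonal, so its determinant equals the product of the determinants of the diagonal blocks.
det of the 2×2 block = 49
det of the 2×2 block = 30
det = (49)·(30) = 1470

The determinant is 1470.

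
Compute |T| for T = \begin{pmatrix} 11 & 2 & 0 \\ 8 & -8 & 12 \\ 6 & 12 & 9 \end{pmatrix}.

|T| = -2376

Expand along column 3:
  − 12 · |11 2; 6 12| = −12·(132 − 12) = -1440
  + 9 · |11 2; 8 -8| = 9·(-88 − 16) = -936
Sum: (-1440) + (-936) = -2376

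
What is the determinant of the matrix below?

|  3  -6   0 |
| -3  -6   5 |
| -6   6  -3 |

Expand along column 3:
  − 5 · |3 -6; -6 6| = −5·(18 − 36) = 90
  + (-3) · |3 -6; -3 -6| = (-3)·(-18 − 18) = 108
Sum: (90) + (108) = 198

The determinant is 198.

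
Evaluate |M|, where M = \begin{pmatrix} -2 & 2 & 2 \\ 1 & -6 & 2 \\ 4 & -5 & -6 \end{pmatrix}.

Expand along row 1:
  + (-2) · |-6 2; -5 -6| = (-2)·(36 − (-10)) = -92
  − 2 · |1 2; 4 -6| = −2·(-6 − 8) = 28
  + 2 · |1 -6; 4 -5| = 2·(-5 − (-24)) = 38
Sum: (-92) + (28) + (38) = -26

-26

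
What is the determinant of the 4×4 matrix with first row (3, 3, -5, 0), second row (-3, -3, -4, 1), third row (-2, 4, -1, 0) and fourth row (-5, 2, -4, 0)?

The determinant is -131.

Expand along column 4 (it has 3 zeros):
  + (1) · M_24   where M_24 = det([3 3 -5; -2 4 -1; -5 2 -4]) = -131
det = (+1)·(1)·(-131) = -131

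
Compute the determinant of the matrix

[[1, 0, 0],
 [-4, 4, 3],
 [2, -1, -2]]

-5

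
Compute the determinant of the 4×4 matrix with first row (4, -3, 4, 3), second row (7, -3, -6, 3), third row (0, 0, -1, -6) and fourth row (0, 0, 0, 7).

-63

The matrix is block upper-triangular with a 2×2 block and a 2×2 block on the diagonal, so its determinant equals the product of the determinants of the diagonal blocks.
det of the 2×2 block = 9
det of the 2×2 block = -7
det = (9)·(-7) = -63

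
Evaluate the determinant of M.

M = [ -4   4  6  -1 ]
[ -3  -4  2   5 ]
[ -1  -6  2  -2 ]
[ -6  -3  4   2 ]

Expand along row 1:
  + (-4) · M_11   where M_11 = det([-4 2 5; -6 2 -2; -3 4 2]) = -102
  − (4) · M_12   where M_12 = det([-3 2 5; -1 2 -2; -6 4 2]) = 32
  + (6) · M_13   where M_13 = det([-3 -4 5; -1 -6 -2; -6 -3 2]) = -167
  − (-1) · M_14   where M_14 = det([-3 -4 2; -1 -6 2; -6 -3 4]) = 20
det = (+1)·(-4)·(-102) + (-1)·(4)·(32) + (+1)·(6)·(-167) + (-1)·(-1)·(20) = -702

-702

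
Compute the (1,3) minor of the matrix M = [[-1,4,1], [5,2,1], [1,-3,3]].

-17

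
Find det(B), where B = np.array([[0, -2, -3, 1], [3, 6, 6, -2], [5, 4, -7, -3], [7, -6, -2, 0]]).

480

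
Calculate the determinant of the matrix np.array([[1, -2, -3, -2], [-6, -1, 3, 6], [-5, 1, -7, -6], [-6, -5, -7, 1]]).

353

Expand along row 1:
  + (1) · M_11   where M_11 = det([-1 3 6; 1 -7 -6; -5 -7 1]) = -116
  − (-2) · M_12   where M_12 = det([-6 3 6; -5 -7 -6; -6 -7 1]) = 375
  + (-3) · M_13   where M_13 = det([-6 -1 6; -5 1 -6; -6 -5 1]) = 319
  − (-2) · M_14   where M_14 = det([-6 -1 3; -5 1 -7; -6 -5 -7]) = 338
det = (+1)·(1)·(-116) + (-1)·(-2)·(375) + (+1)·(-3)·(319) + (-1)·(-2)·(338) = 353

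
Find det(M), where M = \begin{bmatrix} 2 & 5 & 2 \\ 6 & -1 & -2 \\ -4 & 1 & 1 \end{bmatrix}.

16

Expand along row 1:
  + 2 · |-1 -2; 1 1| = 2·(-1 − (-2)) = 2
  − 5 · |6 -2; -4 1| = −5·(6 − 8) = 10
  + 2 · |6 -1; -4 1| = 2·(6 − 4) = 4
Sum: (2) + (10) + (4) = 16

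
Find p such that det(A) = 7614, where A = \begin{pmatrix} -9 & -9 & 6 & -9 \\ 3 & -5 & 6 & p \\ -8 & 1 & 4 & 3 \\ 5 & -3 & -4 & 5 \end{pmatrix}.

8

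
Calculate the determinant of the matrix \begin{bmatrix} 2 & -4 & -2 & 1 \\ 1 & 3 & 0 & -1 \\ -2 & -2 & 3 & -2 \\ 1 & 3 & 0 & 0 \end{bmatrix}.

Expand along row 4 (it has 2 zeros):
  − (1) · M_41   where M_41 = det([-4 -2 1; 3 0 -1; -2 3 -2]) = -19
  + (3) · M_42   where M_42 = det([2 -2 1; 1 0 -1; -2 3 -2]) = 1
det = (-1)·(1)·(-19) + (+1)·(3)·(1) = 22

22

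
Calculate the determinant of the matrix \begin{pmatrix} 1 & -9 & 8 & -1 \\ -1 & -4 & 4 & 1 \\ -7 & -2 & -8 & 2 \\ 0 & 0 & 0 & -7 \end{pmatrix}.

Expand along row 4 (it has 3 zeros):
  + (-7) · M_44   where M_44 = det([1 -9 8; -1 -4 4; -7 -2 -8]) = 156
det = (+1)·(-7)·(156) = -1092

The determinant is -1092.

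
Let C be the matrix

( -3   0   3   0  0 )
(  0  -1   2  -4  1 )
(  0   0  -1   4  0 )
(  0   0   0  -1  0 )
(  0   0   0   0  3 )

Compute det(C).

|C| = 9

C is upper triangular, so det(C) is the product of the diagonal entries:
det = (-3) · (-1) · (-1) · (-1) · (3) = 9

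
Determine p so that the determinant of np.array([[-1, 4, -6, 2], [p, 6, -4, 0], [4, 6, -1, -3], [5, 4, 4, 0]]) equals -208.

Expanding along the row containing p, det(A) is linear in p: det(A) = (-176)·p + (320).
Set (-176)·p + (320) = -208  ⇒  (-176)·p = -528  ⇒  p = 3.

3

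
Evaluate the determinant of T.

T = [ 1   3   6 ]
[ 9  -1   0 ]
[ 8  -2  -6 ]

Expand along row 2:
  − 9 · |3 6; -2 -6| = −9·(-18 − (-12)) = 54
  + (-1) · |1 6; 8 -6| = (-1)·(-6 − 48) = 54
Sum: (54) + (54) = 108

108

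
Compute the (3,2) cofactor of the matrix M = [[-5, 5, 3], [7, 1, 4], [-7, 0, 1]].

The cofactor is 41.

Delete row 3 and column 2; the remaining 2×2 submatrix is [-5 3; 7 4].
Its determinant is (-5)·4 − 3·7 = -41.
The cofactor carries sign (−1)^(3+2) = −1, so C_{3,2} = −(-41) = 41.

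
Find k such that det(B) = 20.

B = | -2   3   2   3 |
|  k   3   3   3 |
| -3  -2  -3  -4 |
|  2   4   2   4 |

-4

Expanding along the row containing k, det(B) is linear in k: det(B) = (4)·k + (36).
Set (4)·k + (36) = 20  ⇒  (4)·k = -16  ⇒  k = -4.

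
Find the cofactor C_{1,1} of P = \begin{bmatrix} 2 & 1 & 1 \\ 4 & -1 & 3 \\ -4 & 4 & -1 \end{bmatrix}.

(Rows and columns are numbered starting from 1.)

Delete row 1 and column 1; the remaining 2×2 submatrix is [-1 3; 4 -1].
Its determinant is (-1)·(-1) − 3·4 = -11.
The cofactor carries sign (−1)^(1+1) = +1, so C_{1,1} = +(-11) = -11.

-11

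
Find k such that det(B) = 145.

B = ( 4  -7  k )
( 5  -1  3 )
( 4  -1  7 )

Expanding along the column containing k, det(B) is linear in k: det(B) = (-1)·k + (145).
Set (-1)·k + (145) = 145  ⇒  (-1)·k = 0  ⇒  k = 0.

0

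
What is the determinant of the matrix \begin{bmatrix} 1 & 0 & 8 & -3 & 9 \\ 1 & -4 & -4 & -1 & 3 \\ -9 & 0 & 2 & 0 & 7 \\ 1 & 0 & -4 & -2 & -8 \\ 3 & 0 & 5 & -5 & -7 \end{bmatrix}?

Expand along column 2 (it has 4 zeros):
  + (-4) · M_22   where M_22 = det([1 8 -3 9; -9 2 0 7; 1 -4 -2 -8; 3 5 -5 -7]) = 2259
det = (+1)·(-4)·(2259) = -9036

-9036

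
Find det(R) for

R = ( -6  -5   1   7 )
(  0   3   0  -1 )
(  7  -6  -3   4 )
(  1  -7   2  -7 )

The determinant is 42.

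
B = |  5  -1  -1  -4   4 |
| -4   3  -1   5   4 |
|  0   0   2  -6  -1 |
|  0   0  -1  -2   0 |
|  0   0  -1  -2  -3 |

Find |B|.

det(B) = 330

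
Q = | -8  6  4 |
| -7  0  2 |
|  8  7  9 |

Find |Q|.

The determinant is 390.

Expand along row 2:
  − (-7) · |6 4; 7 9| = −(-7)·(54 − 28) = 182
  − 2 · |-8 6; 8 7| = −2·(-56 − 48) = 208
Sum: (182) + (208) = 390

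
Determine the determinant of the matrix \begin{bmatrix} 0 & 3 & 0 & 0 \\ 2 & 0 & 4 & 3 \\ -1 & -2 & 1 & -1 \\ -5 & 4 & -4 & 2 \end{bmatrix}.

Expand along row 1 (it has 3 zeros):
  − (3) · M_12   where M_12 = det([2 4 3; -1 1 -1; -5 -4 2]) = 51
det = (-1)·(3)·(51) = -153

The determinant is -153.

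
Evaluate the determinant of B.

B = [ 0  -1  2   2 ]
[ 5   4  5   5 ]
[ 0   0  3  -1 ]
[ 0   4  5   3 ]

|B| = 230

Expand along column 1 (it has 3 zeros):
  − (5) · M_21   where M_21 = det([-1 2 2; 0 3 -1; 4 5 3]) = -46
det = (-1)·(5)·(-46) = 230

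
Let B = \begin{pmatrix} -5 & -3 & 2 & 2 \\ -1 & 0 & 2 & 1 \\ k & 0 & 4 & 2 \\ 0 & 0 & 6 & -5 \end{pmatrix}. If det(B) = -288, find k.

k = -8

Expanding along the column containing k, det(B) is linear in k: det(B) = (48)·k + (96).
Set (48)·k + (96) = -288  ⇒  (48)·k = -384  ⇒  k = -8.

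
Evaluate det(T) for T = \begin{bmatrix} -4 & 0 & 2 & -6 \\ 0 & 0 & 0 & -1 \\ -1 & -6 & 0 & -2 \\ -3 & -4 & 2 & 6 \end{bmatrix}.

-20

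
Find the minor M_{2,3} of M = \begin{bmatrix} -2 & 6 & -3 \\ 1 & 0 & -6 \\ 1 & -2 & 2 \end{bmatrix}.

-2

Delete row 2 and column 3; the remaining 2×2 submatrix is [-2 6; 1 -2].
Its determinant is (-2)·(-2) − 6·1 = -2.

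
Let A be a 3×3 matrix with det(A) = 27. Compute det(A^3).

19683

det(A^3) = (det A)^3 = (27)^3 = 19683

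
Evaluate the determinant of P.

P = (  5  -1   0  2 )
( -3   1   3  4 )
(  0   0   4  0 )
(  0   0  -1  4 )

32

P is block upper-triangular with a 2×2 block and a 2×2 block on the diagonal, so its determinant equals the product of the determinants of the diagonal blocks.
det of the 2×2 block = 2
det of the 2×2 block = 16
det = (2)·(16) = 32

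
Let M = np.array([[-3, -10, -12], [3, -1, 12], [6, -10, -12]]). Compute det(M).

-1188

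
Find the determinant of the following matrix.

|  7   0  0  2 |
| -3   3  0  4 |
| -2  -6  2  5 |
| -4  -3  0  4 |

Expand along column 3 (it has 3 zeros):
  + (2) · M_33   where M_33 = det([7 0 2; -3 3 4; -4 -3 4]) = 210
det = (+1)·(2)·(210) = 420

The determinant is 420.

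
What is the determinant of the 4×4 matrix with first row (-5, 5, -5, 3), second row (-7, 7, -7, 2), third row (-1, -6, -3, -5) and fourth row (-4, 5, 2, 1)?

-440

Expand along row 1:
  + (-5) · M_11   where M_11 = det([7 -7 2; -6 -3 -5; 5 2 1]) = 188
  − (5) · M_12   where M_12 = det([-7 -7 2; -1 -3 -5; -4 2 1]) = -224
  + (-5) · M_13   where M_13 = det([-7 7 2; -1 -6 -5; -4 5 1]) = -44
  − (3) · M_14   where M_14 = det([-7 7 -7; -1 -6 -3; -4 5 2]) = 280
det = (+1)·(-5)·(188) + (-1)·(5)·(-224) + (+1)·(-5)·(-44) + (-1)·(3)·(280) = -440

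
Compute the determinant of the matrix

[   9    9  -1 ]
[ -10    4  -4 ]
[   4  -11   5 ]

-4

Expand along row 1:
  + 9 · |4 -4; -11 5| = 9·(20 − 44) = -216
  − 9 · |-10 -4; 4 5| = −9·(-50 − (-16)) = 306
  + (-1) · |-10 4; 4 -11| = (-1)·(110 − 16) = -94
Sum: (-216) + (306) + (-94) = -4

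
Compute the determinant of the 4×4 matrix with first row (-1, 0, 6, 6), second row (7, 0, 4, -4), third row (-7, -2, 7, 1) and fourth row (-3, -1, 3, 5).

-500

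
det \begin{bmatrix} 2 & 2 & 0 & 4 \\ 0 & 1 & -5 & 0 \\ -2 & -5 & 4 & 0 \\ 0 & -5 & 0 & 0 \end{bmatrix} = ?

200

Expand along row 4 (it has 3 zeros):
  + (-5) · M_42   where M_42 = det([2 0 4; 0 -5 0; -2 4 0]) = -40
det = (+1)·(-5)·(-40) = 200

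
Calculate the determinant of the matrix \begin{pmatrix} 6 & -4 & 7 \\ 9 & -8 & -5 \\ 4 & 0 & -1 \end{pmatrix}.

The determinant is 316.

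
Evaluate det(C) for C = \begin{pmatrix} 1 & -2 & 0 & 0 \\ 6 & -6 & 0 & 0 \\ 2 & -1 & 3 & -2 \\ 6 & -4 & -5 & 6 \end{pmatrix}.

C is block lower-triangular with a 2×2 block and a 2×2 block on the diagonal, so its determinant equals the product of the determinants of the diagonal blocks.
det of the 2×2 block = 6
det of the 2×2 block = 8
det = (6)·(8) = 48

48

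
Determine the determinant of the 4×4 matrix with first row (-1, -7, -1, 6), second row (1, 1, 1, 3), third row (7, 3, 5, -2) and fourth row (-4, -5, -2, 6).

Expand along row 1:
  + (-1) · M_11   where M_11 = det([1 1 3; 3 5 -2; -5 -2 6]) = 75
  − (-7) · M_12   where M_12 = det([1 1 3; 7 5 -2; -4 -2 6]) = 10
  + (-1) · M_13   where M_13 = det([1 1 3; 7 3 -2; -4 -5 6]) = -95
  − (6) · M_14   where M_14 = det([1 1 1; 7 3 5; -4 -5 -2]) = -10
det = (+1)·(-1)·(75) + (-1)·(-7)·(10) + (+1)·(-1)·(-95) + (-1)·(6)·(-10) = 150

The determinant is 150.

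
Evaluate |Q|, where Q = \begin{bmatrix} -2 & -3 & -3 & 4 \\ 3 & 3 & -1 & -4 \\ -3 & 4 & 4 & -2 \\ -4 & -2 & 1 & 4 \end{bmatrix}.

Expand along row 1:
  + (-2) · M_11   where M_11 = det([3 -1 -4; 4 4 -2; -2 1 4]) = 18
  − (-3) · M_12   where M_12 = det([3 -1 -4; -3 4 -2; -4 1 4]) = -18
  + (-3) · M_13   where M_13 = det([3 3 -4; -3 4 -2; -4 -2 4]) = 8
  − (4) · M_14   where M_14 = det([3 3 -1; -3 4 4; -4 -2 1]) = -25
det = (+1)·(-2)·(18) + (-1)·(-3)·(-18) + (+1)·(-3)·(8) + (-1)·(4)·(-25) = -14

-14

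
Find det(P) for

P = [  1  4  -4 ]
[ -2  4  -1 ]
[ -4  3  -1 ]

-33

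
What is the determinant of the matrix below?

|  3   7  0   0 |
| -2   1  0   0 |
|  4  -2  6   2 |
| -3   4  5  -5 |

The determinant is -680.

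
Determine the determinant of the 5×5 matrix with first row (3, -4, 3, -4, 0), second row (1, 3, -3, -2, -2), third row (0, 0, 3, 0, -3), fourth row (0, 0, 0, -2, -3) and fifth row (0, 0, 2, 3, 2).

39

The matrix is block upper-triangular with a 2×2 block and a 3×3 block on the diagonal, so its determinant equals the product of the determinants of the diagonal blocks.
det of the 2×2 block = 13
det of the 3×3 block = 3
det = (13)·(3) = 39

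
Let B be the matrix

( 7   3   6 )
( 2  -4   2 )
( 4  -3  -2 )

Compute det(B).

|B| = 194

Expand along column 1:
  + 7 · |-4 2; -3 -2| = 7·(8 − (-6)) = 98
  − 2 · |3 6; -3 -2| = −2·(-6 − (-18)) = -24
  + 4 · |3 6; -4 2| = 4·(6 − (-24)) = 120
Sum: (98) + (-24) + (120) = 194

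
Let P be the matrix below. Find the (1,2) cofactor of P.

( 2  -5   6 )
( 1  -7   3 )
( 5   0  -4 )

19

Delete row 1 and column 2; the remaining 2×2 submatrix is [1 3; 5 -4].
Its determinant is 1·(-4) − 3·5 = -19.
The cofactor carries sign (−1)^(1+2) = −1, so C_{1,2} = −(-19) = 19.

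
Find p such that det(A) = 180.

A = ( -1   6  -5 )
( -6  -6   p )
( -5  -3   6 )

Expanding along the row containing p, det(A) is linear in p: det(A) = (-33)·p + (312).
Set (-33)·p + (312) = 180  ⇒  (-33)·p = -132  ⇒  p = 4.

p = 4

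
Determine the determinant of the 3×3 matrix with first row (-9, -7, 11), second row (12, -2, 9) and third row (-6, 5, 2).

1515

Expand along row 1:
  + (-9) · |-2 9; 5 2| = (-9)·(-4 − 45) = 441
  − (-7) · |12 9; -6 2| = −(-7)·(24 − (-54)) = 546
  + 11 · |12 -2; -6 5| = 11·(60 − 12) = 528
Sum: (441) + (546) + (528) = 1515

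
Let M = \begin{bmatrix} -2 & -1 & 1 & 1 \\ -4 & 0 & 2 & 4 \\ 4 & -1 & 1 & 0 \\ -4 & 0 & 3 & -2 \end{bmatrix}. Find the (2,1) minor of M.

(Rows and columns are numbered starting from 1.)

-3

Delete row 2 and column 1; the remaining 3×3 submatrix is [-1 1 1; -1 1 0; 0 3 -2].
Its determinant is -3.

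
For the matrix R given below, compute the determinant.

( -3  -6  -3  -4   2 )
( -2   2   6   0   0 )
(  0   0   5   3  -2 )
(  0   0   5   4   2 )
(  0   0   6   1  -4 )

R is block upper-triangular with a 2×2 block and a 3×3 block on the diagonal, so its determinant equals the product of the determinants of the diagonal blocks.
det of the 2×2 block = -18
det of the 3×3 block = 44
det = (-18)·(44) = -792

|R| = -792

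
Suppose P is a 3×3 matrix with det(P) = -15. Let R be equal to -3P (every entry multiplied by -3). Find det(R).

405

For a 3×3 matrix, det(-3P) = (-3)^3·det(P) = -27·det(P).
det(R) = (-27)·(-15) = 405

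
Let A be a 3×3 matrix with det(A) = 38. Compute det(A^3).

det(A^3) = (det A)^3 = (38)^3 = 54872

The determinant is 54872.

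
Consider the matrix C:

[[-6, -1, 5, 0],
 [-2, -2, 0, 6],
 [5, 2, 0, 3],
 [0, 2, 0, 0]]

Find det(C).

det(C) = 360

Expand along row 4 (it has 3 zeros):
  + (2) · M_42   where M_42 = det([-6 5 0; -2 0 6; 5 0 3]) = 180
det = (+1)·(2)·(180) = 360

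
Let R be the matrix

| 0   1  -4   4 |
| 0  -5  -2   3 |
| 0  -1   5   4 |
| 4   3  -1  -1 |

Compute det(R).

The determinant is 796.

Expand along column 1 (it has 3 zeros):
  − (4) · M_41   where M_41 = det([1 -4 4; -5 -2 3; -1 5 4]) = -199
det = (-1)·(4)·(-199) = 796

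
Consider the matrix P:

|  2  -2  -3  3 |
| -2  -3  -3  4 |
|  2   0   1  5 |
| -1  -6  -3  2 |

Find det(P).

The determinant is 288.

Expand along row 3 (it has 1 zero):
  + (2) · M_31   where M_31 = det([-2 -3 3; -3 -3 4; -6 -3 2]) = 15
  + (1) · M_33   where M_33 = det([2 -2 3; -2 -3 4; -1 -6 2]) = 63
  − (5) · M_34   where M_34 = det([2 -2 -3; -2 -3 -3; -1 -6 -3]) = -39
det = (+1)·(2)·(15) + (+1)·(1)·(63) + (-1)·(5)·(-39) = 288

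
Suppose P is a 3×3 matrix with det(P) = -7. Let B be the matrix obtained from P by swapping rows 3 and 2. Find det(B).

Swapping two rows multiplies the determinant by −1.
det(B) = (-1)·(-7) = 7

det(B) = 7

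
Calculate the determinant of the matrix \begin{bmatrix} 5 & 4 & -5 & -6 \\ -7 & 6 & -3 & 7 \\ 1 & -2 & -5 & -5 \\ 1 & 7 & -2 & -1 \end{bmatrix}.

Expand along row 1:
  + (5) · M_11   where M_11 = det([6 -3 7; -2 -5 -5; 7 -2 -1]) = 354
  − (4) · M_12   where M_12 = det([-7 -3 7; 1 -5 -5; 1 -2 -1]) = 68
  + (-5) · M_13   where M_13 = det([-7 6 7; 1 -2 -5; 1 7 -1]) = -220
  − (-6) · M_14   where M_14 = det([-7 6 -3; 1 -2 -5; 1 7 -2]) = -318
det = (+1)·(5)·(354) + (-1)·(4)·(68) + (+1)·(-5)·(-220) + (-1)·(-6)·(-318) = 690

690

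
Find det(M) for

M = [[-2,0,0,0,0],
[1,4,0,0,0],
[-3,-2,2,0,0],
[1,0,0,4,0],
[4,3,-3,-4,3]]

M is lower triangular, so det(M) is the product of the diagonal entries:
det = (-2) · (4) · (2) · (4) · (3) = -192

|M| = -192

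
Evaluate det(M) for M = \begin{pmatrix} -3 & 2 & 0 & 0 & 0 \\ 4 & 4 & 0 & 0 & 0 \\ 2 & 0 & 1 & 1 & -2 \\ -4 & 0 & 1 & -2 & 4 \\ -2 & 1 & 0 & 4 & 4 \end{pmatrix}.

M is block lower-triangular with a 2×2 block and a 3×3 block on the diagonal, so its determinant equals the product of the determinants of the diagonal blocks.
det of the 2×2 block = -20
det of the 3×3 block = -36
det = (-20)·(-36) = 720

The determinant is 720.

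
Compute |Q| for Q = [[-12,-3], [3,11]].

det(Q) = (-12)·11 − (-3)·3 = -132 − (-9) = -123

|Q| = -123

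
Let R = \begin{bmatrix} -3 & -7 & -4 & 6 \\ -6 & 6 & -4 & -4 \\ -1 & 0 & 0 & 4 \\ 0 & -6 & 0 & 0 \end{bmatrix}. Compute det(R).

det(R) = 528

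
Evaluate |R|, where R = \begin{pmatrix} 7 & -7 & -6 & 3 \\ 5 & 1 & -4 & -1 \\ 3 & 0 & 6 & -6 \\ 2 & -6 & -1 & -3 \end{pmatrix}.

-1890

Expand along row 3 (it has 1 zero):
  + (3) · M_31   where M_31 = det([-7 -6 3; 1 -4 -1; -6 -1 -3]) = -206
  + (6) · M_33   where M_33 = det([7 -7 3; 5 1 -1; 2 -6 -3]) = -250
  − (-6) · M_34   where M_34 = det([7 -7 -6; 5 1 -4; 2 -6 -1]) = 38
det = (+1)·(3)·(-206) + (+1)·(6)·(-250) + (-1)·(-6)·(38) = -1890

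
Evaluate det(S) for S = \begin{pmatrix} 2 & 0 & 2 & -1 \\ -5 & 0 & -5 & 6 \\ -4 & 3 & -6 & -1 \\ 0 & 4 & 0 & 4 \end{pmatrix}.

|S| = 56

Expand along row 4 (it has 2 zeros):
  + (4) · M_42   where M_42 = det([2 2 -1; -5 -5 6; -4 -6 -1]) = 14
  + (4) · M_44   where M_44 = det([2 0 2; -5 0 -5; -4 3 -6]) = 0
det = (+1)·(4)·(14) + (+1)·(4)·(0) = 56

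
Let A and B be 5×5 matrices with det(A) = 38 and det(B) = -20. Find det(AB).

det(AB) = det(A)·det(B) = (38)·(-20) = -760

det(AB) = -760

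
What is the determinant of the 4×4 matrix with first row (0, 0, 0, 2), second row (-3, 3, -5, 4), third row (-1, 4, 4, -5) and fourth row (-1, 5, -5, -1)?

-196

Expand along row 1 (it has 3 zeros):
  − (2) · M_14   where M_14 = det([-3 3 -5; -1 4 4; -1 5 -5]) = 98
det = (-1)·(2)·(98) = -196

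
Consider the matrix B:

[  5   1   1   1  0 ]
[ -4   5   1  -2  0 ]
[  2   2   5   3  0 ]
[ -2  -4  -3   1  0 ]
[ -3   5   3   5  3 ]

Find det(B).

The determinant is 612.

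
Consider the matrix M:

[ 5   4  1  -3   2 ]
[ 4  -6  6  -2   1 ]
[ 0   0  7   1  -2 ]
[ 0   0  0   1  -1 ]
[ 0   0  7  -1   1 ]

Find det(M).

-322

M is block upper-triangular with a 2×2 block and a 3×3 block on the diagonal, so its determinant equals the product of the determinants of the diagonal blocks.
det of the 2×2 block = -46
det of the 3×3 block = 7
det = (-46)·(7) = -322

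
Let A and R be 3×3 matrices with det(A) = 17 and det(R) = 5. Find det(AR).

85

det(AR) = det(A)·det(R) = (17)·(5) = 85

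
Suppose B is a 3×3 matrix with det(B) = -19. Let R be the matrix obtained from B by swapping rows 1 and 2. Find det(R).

Swapping two rows multiplies the determinant by −1.
det(R) = (-1)·(-19) = 19

19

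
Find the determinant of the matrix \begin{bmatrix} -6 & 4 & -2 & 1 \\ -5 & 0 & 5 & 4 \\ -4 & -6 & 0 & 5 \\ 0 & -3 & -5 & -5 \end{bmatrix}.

1654

Expand along row 2 (it has 1 zero):
  − (-5) · M_21   where M_21 = det([4 -2 1; -6 0 5; -3 -5 -5]) = 220
  − (5) · M_23   where M_23 = det([-6 4 1; -4 -6 5; 0 -3 -5]) = -338
  + (4) · M_24   where M_24 = det([-6 4 -2; -4 -6 0; 0 -3 -5]) = -284
det = (-1)·(-5)·(220) + (-1)·(5)·(-338) + (+1)·(4)·(-284) = 1654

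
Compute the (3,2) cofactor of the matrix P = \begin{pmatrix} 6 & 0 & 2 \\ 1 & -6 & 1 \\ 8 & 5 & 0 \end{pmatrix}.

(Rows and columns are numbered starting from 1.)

-4

Delete row 3 and column 2; the remaining 2×2 submatrix is [6 2; 1 1].
Its determinant is 6·1 − 2·1 = 4.
The cofactor carries sign (−1)^(3+2) = −1, so C_{3,2} = −(4) = -4.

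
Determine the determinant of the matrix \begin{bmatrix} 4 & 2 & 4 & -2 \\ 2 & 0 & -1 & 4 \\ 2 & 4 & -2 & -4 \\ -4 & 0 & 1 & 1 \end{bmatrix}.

420

Expand along column 2 (it has 2 zeros):
  − (2) · M_12   where M_12 = det([2 -1 4; 2 -2 -4; -4 1 1]) = -34
  − (4) · M_32   where M_32 = det([4 4 -2; 2 -1 4; -4 1 1]) = -88
det = (-1)·(2)·(-34) + (-1)·(4)·(-88) = 420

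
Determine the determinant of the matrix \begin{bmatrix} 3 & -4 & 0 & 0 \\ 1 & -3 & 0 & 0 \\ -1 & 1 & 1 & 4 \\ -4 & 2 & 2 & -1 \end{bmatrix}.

45

The matrix is block lower-triangular with a 2×2 block and a 2×2 block on the diagonal, so its determinant equals the product of the determinants of the diagonal blocks.
det of the 2×2 block = -5
det of the 2×2 block = -9
det = (-5)·(-9) = 45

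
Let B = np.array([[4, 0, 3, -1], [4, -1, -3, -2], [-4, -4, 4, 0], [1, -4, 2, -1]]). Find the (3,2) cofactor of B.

Delete row 3 and column 2; the remaining 3×3 submatrix is [4 3 -1; 4 -3 -2; 1 2 -1].
Its determinant is 23.
The cofactor carries sign (−1)^(3+2) = −1, so C_{3,2} = −(23) = -23.

-23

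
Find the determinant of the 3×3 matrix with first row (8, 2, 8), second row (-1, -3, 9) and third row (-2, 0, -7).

Expand along row 3:
  + (-2) · |2 8; -3 9| = (-2)·(18 − (-24)) = -84
  + (-7) · |8 2; -1 -3| = (-7)·(-24 − (-2)) = 154
Sum: (-84) + (154) = 70

The determinant is 70.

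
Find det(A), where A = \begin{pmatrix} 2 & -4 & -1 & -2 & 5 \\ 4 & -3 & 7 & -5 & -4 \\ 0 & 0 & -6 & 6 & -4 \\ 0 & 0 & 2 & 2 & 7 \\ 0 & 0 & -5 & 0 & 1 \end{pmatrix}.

The determinant is -2740.

A is block upper-triangular with a 2×2 block and a 3×3 block on the diagonal, so its determinant equals the product of the determinants of the diagonal blocks.
det of the 2×2 block = 10
det of the 3×3 block = -274
det = (10)·(-274) = -2740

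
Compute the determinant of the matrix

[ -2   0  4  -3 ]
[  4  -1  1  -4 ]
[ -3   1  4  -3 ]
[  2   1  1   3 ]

Expand along row 1 (it has 1 zero):
  + (-2) · M_11   where M_11 = det([-1 1 -4; 1 4 -3; 1 1 3]) = -9
  + (4) · M_13   where M_13 = det([4 -1 -4; -3 1 -3; 2 1 3]) = 41
  − (-3) · M_14   where M_14 = det([4 -1 1; -3 1 4; 2 1 1]) = -28
det = (+1)·(-2)·(-9) + (+1)·(4)·(41) + (-1)·(-3)·(-28) = 98

The determinant is 98.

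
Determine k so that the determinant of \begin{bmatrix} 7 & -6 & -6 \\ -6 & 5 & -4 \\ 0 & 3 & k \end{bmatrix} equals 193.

Expanding along the column containing k, det(M) is linear in k: det(M) = (-1)·k + (192).
Set (-1)·k + (192) = 193  ⇒  (-1)·k = 1  ⇒  k = -1.

-1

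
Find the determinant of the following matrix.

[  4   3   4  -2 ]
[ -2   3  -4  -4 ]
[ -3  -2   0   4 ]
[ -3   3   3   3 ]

-6

Expand along row 3 (it has 1 zero):
  + (-3) · M_31   where M_31 = det([3 4 -2; 3 -4 -4; 3 3 3]) = -126
  − (-2) · M_32   where M_32 = det([4 4 -2; -2 -4 -4; -3 3 3]) = 108
  − (4) · M_34   where M_34 = det([4 3 4; -2 3 -4; -3 3 3]) = 150
det = (+1)·(-3)·(-126) + (-1)·(-2)·(108) + (-1)·(4)·(150) = -6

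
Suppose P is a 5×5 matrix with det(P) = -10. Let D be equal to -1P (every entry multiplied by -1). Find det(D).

|D| = 10

For a 5×5 matrix, det(-1P) = (-1)^5·det(P) = -1·det(P).
det(D) = (-1)·(-10) = 10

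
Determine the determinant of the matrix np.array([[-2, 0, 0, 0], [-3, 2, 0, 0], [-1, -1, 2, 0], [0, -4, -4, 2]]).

The matrix is lower triangular, so the determinant is the product of the diagonal entries:
det = (-2) · (2) · (2) · (2) = -16

The determinant is -16.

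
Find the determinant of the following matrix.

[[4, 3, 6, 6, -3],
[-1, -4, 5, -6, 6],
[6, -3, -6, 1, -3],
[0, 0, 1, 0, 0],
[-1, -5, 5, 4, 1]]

Expand along row 4 (it has 4 zeros):
  − (1) · M_43   where M_43 = det([4 3 6 -3; -1 -4 -6 6; 6 -3 1 -3; -1 -5 4 1]) = -1366
det = (-1)·(1)·(-1366) = 1366

The determinant is 1366.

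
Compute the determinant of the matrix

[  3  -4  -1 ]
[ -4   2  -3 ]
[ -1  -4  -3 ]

Expand along column 1:
  + 3 · |2 -3; -4 -3| = 3·(-6 − 12) = -54
  − (-4) · |-4 -1; -4 -3| = −(-4)·(12 − 4) = 32
  + (-1) · |-4 -1; 2 -3| = (-1)·(12 − (-2)) = -14
Sum: (-54) + (32) + (-14) = -36

-36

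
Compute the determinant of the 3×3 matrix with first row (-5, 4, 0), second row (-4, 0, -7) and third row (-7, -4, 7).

The determinant is 448.

Expand along row 1:
  + (-5) · |0 -7; -4 7| = (-5)·(0 − 28) = 140
  − 4 · |-4 -7; -7 7| = −4·(-28 − 49) = 308
Sum: (140) + (308) = 448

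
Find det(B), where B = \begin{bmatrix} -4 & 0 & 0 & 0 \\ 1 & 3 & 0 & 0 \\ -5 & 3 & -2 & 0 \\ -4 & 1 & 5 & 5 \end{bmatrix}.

The determinant is 120.

B is lower triangular, so det(B) is the product of the diagonal entries:
det = (-4) · (3) · (-2) · (5) = 120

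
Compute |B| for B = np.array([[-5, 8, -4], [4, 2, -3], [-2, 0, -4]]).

200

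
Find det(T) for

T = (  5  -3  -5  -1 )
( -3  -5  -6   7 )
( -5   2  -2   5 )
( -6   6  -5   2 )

Expand along row 1:
  + (5) · M_11   where M_11 = det([-5 -6 7; 2 -2 5; 6 -5 2]) = -247
  − (-3) · M_12   where M_12 = det([-3 -6 7; -5 -2 5; -6 -5 2]) = 148
  + (-5) · M_13   where M_13 = det([-3 -5 7; -5 2 5; -6 6 2]) = 52
  − (-1) · M_14   where M_14 = det([-3 -5 -6; -5 2 -2; -6 6 -5]) = 167
det = (+1)·(5)·(-247) + (-1)·(-3)·(148) + (+1)·(-5)·(52) + (-1)·(-1)·(167) = -884

|T| = -884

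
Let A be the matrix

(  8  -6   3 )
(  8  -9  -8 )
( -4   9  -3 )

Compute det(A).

564

Expand along column 1:
  + 8 · |-9 -8; 9 -3| = 8·(27 − (-72)) = 792
  − 8 · |-6 3; 9 -3| = −8·(18 − 27) = 72
  + (-4) · |-6 3; -9 -8| = (-4)·(48 − (-27)) = -300
Sum: (792) + (72) + (-300) = 564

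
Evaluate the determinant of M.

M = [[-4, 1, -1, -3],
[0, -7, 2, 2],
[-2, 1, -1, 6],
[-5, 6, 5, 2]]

-1699

Expand along row 2 (it has 1 zero):
  + (-7) · M_22   where M_22 = det([-4 -1 -3; -2 -1 6; -5 5 2]) = 199
  − (2) · M_23   where M_23 = det([-4 1 -3; -2 1 6; -5 6 2]) = 131
  + (2) · M_24   where M_24 = det([-4 1 -1; -2 1 -1; -5 6 5]) = -22
det = (+1)·(-7)·(199) + (-1)·(2)·(131) + (+1)·(2)·(-22) = -1699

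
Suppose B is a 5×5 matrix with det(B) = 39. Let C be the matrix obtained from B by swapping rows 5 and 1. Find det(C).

-39

Swapping two rows multiplies the determinant by −1.
det(C) = (-1)·(39) = -39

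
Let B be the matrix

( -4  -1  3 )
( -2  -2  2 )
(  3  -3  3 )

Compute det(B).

Expand along column 1:
  + (-4) · |-2 2; -3 3| = (-4)·(-6 − (-6)) = 0
  − (-2) · |-1 3; -3 3| = −(-2)·(-3 − (-9)) = 12
  + 3 · |-1 3; -2 2| = 3·(-2 − (-6)) = 12
Sum: (0) + (12) + (12) = 24

det(B) = 24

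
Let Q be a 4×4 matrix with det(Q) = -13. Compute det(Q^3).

-2197

det(Q^3) = (det Q)^3 = (-13)^3 = -2197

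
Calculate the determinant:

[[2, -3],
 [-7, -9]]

The determinant is -39.

det = 2·(-9) − (-3)·(-7) = -18 − 21 = -39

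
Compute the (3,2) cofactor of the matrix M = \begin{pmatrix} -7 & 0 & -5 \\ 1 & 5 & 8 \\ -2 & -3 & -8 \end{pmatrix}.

51

Delete row 3 and column 2; the remaining 2×2 submatrix is [-7 -5; 1 8].
Its determinant is (-7)·8 − (-5)·1 = -51.
The cofactor carries sign (−1)^(3+2) = −1, so C_{3,2} = −(-51) = 51.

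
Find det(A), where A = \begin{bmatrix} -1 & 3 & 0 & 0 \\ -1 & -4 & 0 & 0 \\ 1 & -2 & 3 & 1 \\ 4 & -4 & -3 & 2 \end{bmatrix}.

det(A) = 63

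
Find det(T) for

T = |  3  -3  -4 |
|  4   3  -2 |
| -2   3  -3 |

Expand along column 1:
  + 3 · |3 -2; 3 -3| = 3·(-9 − (-6)) = -9
  − 4 · |-3 -4; 3 -3| = −4·(9 − (-12)) = -84
  + (-2) · |-3 -4; 3 -2| = (-2)·(6 − (-12)) = -36
Sum: (-9) + (-84) + (-36) = -129

-129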